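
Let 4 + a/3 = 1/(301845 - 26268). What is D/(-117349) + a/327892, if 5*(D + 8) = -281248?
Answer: 8471700313340949/17672660373872860 ≈ 0.47937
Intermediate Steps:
D = -281288/5 (D = -8 + (1/5)*(-281248) = -8 - 281248/5 = -281288/5 ≈ -56258.)
a = -1102307/91859 (a = -12 + 3/(301845 - 26268) = -12 + 3/275577 = -12 + 3*(1/275577) = -12 + 1/91859 = -1102307/91859 ≈ -12.000)
D/(-117349) + a/327892 = -281288/5/(-117349) - 1102307/91859/327892 = -281288/5*(-1/117349) - 1102307/91859*1/327892 = 281288/586745 - 1102307/30119831228 = 8471700313340949/17672660373872860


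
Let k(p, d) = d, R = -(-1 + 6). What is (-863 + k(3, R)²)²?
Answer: 702244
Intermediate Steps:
R = -5 (R = -1*5 = -5)
(-863 + k(3, R)²)² = (-863 + (-5)²)² = (-863 + 25)² = (-838)² = 702244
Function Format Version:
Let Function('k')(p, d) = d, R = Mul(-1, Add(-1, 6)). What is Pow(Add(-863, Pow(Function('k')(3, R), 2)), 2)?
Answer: 702244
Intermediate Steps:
R = -5 (R = Mul(-1, 5) = -5)
Pow(Add(-863, Pow(Function('k')(3, R), 2)), 2) = Pow(Add(-863, Pow(-5, 2)), 2) = Pow(Add(-863, 25), 2) = Pow(-838, 2) = 702244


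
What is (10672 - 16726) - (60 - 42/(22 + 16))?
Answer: -116145/19 ≈ -6112.9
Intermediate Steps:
(10672 - 16726) - (60 - 42/(22 + 16)) = -6054 - (60 - 42/38) = -6054 - (60 + (1/38)*(-42)) = -6054 - (60 - 21/19) = -6054 - 1*1119/19 = -6054 - 1119/19 = -116145/19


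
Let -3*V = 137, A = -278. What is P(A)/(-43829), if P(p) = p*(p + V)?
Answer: -269938/131487 ≈ -2.0530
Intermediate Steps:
V = -137/3 (V = -⅓*137 = -137/3 ≈ -45.667)
P(p) = p*(-137/3 + p) (P(p) = p*(p - 137/3) = p*(-137/3 + p))
P(A)/(-43829) = ((⅓)*(-278)*(-137 + 3*(-278)))/(-43829) = ((⅓)*(-278)*(-137 - 834))*(-1/43829) = ((⅓)*(-278)*(-971))*(-1/43829) = (269938/3)*(-1/43829) = -269938/131487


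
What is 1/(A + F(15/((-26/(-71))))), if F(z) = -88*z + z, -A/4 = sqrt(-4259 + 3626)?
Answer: -803010/2863931851 + 2704*I*sqrt(633)/8591795553 ≈ -0.00028039 + 7.9182e-6*I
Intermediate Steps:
A = -4*I*sqrt(633) (A = -4*sqrt(-4259 + 3626) = -4*I*sqrt(633) ≈ -100.64*I)
F(z) = -87*z
1/(A + F(15/((-26/(-71))))) = 1/(-4*I*sqrt(633) - 1305/((-26/(-71)))) = 1/(-4*I*sqrt(633) - 1305/((-26*(-1/71)))) = 1/(-4*I*sqrt(633) - 1305/26/71) = 1/(-4*I*sqrt(633) - 1305*71/26) = 1/(-4*I*sqrt(633) - 87*1065/26) = 1/(-4*I*sqrt(633) - 92655/26) = 1/(-92655/26 - 4*I*sqrt(633))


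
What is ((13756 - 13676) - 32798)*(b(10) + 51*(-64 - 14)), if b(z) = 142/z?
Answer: 648438042/5 ≈ 1.2969e+8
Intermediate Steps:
((13756 - 13676) - 32798)*(b(10) + 51*(-64 - 14)) = ((13756 - 13676) - 32798)*(142/10 + 51*(-64 - 14)) = (80 - 32798)*(142*(1/10) + 51*(-78)) = -32718*(71/5 - 3978) = -32718*(-19819/5) = 648438042/5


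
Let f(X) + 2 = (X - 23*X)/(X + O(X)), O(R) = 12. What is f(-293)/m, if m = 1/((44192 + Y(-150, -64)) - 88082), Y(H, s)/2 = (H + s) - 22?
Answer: 310888896/281 ≈ 1.1064e+6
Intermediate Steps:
Y(H, s) = -44 + 2*H + 2*s (Y(H, s) = 2*((H + s) - 22) = 2*(-22 + H + s) = -44 + 2*H + 2*s)
f(X) = -2 - 22*X/(12 + X) (f(X) = -2 + (X - 23*X)/(X + 12) = -2 + (-22*X)/(12 + X) = -2 - 22*X/(12 + X))
m = -1/44362 (m = 1/((44192 + (-44 + 2*(-150) + 2*(-64))) - 88082) = 1/((44192 + (-44 - 300 - 128)) - 88082) = 1/((44192 - 472) - 88082) = 1/(43720 - 88082) = 1/(-44362) = -1/44362 ≈ -2.2542e-5)
f(-293)/m = (24*(-1 - 1*(-293))/(12 - 293))/(-1/44362) = (24*(-1 + 293)/(-281))*(-44362) = (24*(-1/281)*292)*(-44362) = -7008/281*(-44362) = 310888896/281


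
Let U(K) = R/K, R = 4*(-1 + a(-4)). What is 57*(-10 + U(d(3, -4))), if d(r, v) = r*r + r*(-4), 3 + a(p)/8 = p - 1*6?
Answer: 7410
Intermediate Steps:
a(p) = -72 + 8*p (a(p) = -24 + 8*(p - 1*6) = -24 + 8*(p - 6) = -24 + 8*(-6 + p) = -24 + (-48 + 8*p) = -72 + 8*p)
d(r, v) = r² - 4*r
R = -420 (R = 4*(-1 + (-72 + 8*(-4))) = 4*(-1 + (-72 - 32)) = 4*(-1 - 104) = 4*(-105) = -420)
U(K) = -420/K
57*(-10 + U(d(3, -4))) = 57*(-10 - 420*1/(3*(-4 + 3))) = 57*(-10 - 420/(3*(-1))) = 57*(-10 - 420/(-3)) = 57*(-10 - 420*(-⅓)) = 57*(-10 + 140) = 57*130 = 7410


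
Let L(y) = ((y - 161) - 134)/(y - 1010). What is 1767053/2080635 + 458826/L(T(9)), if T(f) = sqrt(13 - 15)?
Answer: 94813287364148317/60357140715 + 109353530*I*sqrt(2)/29009 ≈ 1.5709e+6 + 5331.1*I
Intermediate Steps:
T(f) = I*sqrt(2) (T(f) = sqrt(-2) = I*sqrt(2))
L(y) = (-295 + y)/(-1010 + y) (L(y) = ((-161 + y) - 134)/(-1010 + y) = (-295 + y)/(-1010 + y))
1767053/2080635 + 458826/L(T(9)) = 1767053/2080635 + 458826/(((-295 + I*sqrt(2))/(-1010 + I*sqrt(2)))) = 1767053*(1/2080635) + 458826*((-1010 + I*sqrt(2))/(-295 + I*sqrt(2))) = 1767053/2080635 + 458826*(-1010 + I*sqrt(2))/(-295 + I*sqrt(2))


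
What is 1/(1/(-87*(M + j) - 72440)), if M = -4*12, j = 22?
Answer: -70178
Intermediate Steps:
M = -48
1/(1/(-87*(M + j) - 72440)) = 1/(1/(-87*(-48 + 22) - 72440)) = 1/(1/(-87*(-26) - 72440)) = 1/(1/(2262 - 72440)) = 1/(1/(-70178)) = 1/(-1/70178) = -70178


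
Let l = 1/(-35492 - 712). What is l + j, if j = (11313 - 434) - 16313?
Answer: -196732537/36204 ≈ -5434.0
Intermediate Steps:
j = -5434 (j = 10879 - 16313 = -5434)
l = -1/36204 (l = 1/(-36204) = -1/36204 ≈ -2.7621e-5)
l + j = -1/36204 - 5434 = -196732537/36204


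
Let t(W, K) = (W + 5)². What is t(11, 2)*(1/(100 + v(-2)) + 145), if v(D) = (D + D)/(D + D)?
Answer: 3749376/101 ≈ 37123.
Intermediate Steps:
v(D) = 1 (v(D) = (2*D)/((2*D)) = (2*D)*(1/(2*D)) = 1)
t(W, K) = (5 + W)²
t(11, 2)*(1/(100 + v(-2)) + 145) = (5 + 11)²*(1/(100 + 1) + 145) = 16²*(1/101 + 145) = 256*(1/101 + 145) = 256*(14646/101) = 3749376/101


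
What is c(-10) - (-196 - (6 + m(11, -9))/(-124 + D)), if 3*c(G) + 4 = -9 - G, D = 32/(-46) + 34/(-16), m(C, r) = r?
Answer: 4550877/23335 ≈ 195.02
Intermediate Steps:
D = -519/184 (D = 32*(-1/46) + 34*(-1/16) = -16/23 - 17/8 = -519/184 ≈ -2.8207)
c(G) = -13/3 - G/3 (c(G) = -4/3 + (-9 - G)/3 = -4/3 + (-3 - G/3) = -13/3 - G/3)
c(-10) - (-196 - (6 + m(11, -9))/(-124 + D)) = (-13/3 - ⅓*(-10)) - (-196 - (6 - 9)/(-124 - 519/184)) = (-13/3 + 10/3) - (-196 - (-3)/(-23335/184)) = -1 - (-196 - (-3)*(-184)/23335) = -1 - (-196 - 1*552/23335) = -1 - (-196 - 552/23335) = -1 - 1*(-4574212/23335) = -1 + 4574212/23335 = 4550877/23335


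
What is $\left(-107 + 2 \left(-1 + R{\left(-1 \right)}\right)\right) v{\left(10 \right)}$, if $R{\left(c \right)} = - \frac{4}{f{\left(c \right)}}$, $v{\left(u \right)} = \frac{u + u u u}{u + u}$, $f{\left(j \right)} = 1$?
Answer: $- \frac{11817}{2} \approx -5908.5$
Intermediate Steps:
$v{\left(u \right)} = \frac{u + u^{3}}{2 u}$ ($v{\left(u \right)} = \frac{u + u^{2} u}{2 u} = \left(u + u^{3}\right) \frac{1}{2 u} = \frac{u + u^{3}}{2 u}$)
$R{\left(c \right)} = -4$ ($R{\left(c \right)} = - \frac{4}{1} = \left(-4\right) 1 = -4$)
$\left(-107 + 2 \left(-1 + R{\left(-1 \right)}\right)\right) v{\left(10 \right)} = \left(-107 + 2 \left(-1 - 4\right)\right) \left(\frac{1}{2} + \frac{10^{2}}{2}\right) = \left(-107 + 2 \left(-5\right)\right) \left(\frac{1}{2} + \frac{1}{2} \cdot 100\right) = \left(-107 - 10\right) \left(\frac{1}{2} + 50\right) = \left(-117\right) \frac{101}{2} = - \frac{11817}{2}$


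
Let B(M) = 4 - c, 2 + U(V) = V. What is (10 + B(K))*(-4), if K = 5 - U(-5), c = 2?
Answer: -48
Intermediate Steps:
U(V) = -2 + V
K = 12 (K = 5 - (-2 - 5) = 5 - 1*(-7) = 5 + 7 = 12)
B(M) = 2 (B(M) = 4 - 1*2 = 4 - 2 = 2)
(10 + B(K))*(-4) = (10 + 2)*(-4) = 12*(-4) = -48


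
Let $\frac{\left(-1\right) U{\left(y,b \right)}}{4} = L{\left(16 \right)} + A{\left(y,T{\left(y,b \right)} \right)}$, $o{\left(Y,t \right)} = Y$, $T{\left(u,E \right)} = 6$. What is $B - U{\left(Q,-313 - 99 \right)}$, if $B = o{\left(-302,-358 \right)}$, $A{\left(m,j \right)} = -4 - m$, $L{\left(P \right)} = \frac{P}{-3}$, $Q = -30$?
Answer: $- \frac{658}{3} \approx -219.33$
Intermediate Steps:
$L{\left(P \right)} = - \frac{P}{3}$ ($L{\left(P \right)} = P \left(- \frac{1}{3}\right) = - \frac{P}{3}$)
$B = -302$
$U{\left(y,b \right)} = \frac{112}{3} + 4 y$ ($U{\left(y,b \right)} = - 4 \left(\left(- \frac{1}{3}\right) 16 - \left(4 + y\right)\right) = - 4 \left(- \frac{16}{3} - \left(4 + y\right)\right) = - 4 \left(- \frac{28}{3} - y\right) = \frac{112}{3} + 4 y$)
$B - U{\left(Q,-313 - 99 \right)} = -302 - \left(\frac{112}{3} + 4 \left(-30\right)\right) = -302 - \left(\frac{112}{3} - 120\right) = -302 - - \frac{248}{3} = -302 + \frac{248}{3} = - \frac{658}{3}$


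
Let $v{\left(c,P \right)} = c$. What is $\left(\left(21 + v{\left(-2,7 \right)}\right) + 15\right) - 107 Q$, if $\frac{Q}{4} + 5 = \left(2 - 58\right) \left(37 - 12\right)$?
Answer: $601374$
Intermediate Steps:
$Q = -5620$ ($Q = -20 + 4 \left(2 - 58\right) \left(37 - 12\right) = -20 + 4 \left(\left(-56\right) 25\right) = -20 + 4 \left(-1400\right) = -20 - 5600 = -5620$)
$\left(\left(21 + v{\left(-2,7 \right)}\right) + 15\right) - 107 Q = \left(\left(21 - 2\right) + 15\right) - -601340 = \left(19 + 15\right) + 601340 = 34 + 601340 = 601374$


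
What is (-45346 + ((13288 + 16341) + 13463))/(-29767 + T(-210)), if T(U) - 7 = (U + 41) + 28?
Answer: 2254/29901 ≈ 0.075382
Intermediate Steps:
T(U) = 76 + U (T(U) = 7 + ((U + 41) + 28) = 7 + ((41 + U) + 28) = 7 + (69 + U) = 76 + U)
(-45346 + ((13288 + 16341) + 13463))/(-29767 + T(-210)) = (-45346 + ((13288 + 16341) + 13463))/(-29767 + (76 - 210)) = (-45346 + (29629 + 13463))/(-29767 - 134) = (-45346 + 43092)/(-29901) = -2254*(-1/29901) = 2254/29901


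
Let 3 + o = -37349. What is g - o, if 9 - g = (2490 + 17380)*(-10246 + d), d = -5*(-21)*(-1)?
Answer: 205711731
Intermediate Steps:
o = -37352 (o = -3 - 37349 = -37352)
d = -105 (d = 105*(-1) = -105)
g = 205674379 (g = 9 - (2490 + 17380)*(-10246 - 105) = 9 - 19870*(-10351) = 9 - 1*(-205674370) = 9 + 205674370 = 205674379)
g - o = 205674379 - 1*(-37352) = 205674379 + 37352 = 205711731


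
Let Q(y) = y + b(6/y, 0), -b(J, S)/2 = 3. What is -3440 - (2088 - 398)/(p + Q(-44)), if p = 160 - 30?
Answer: -27689/8 ≈ -3461.1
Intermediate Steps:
b(J, S) = -6 (b(J, S) = -2*3 = -6)
p = 130
Q(y) = -6 + y (Q(y) = y - 6 = -6 + y)
-3440 - (2088 - 398)/(p + Q(-44)) = -3440 - (2088 - 398)/(130 + (-6 - 44)) = -3440 - 1690/(130 - 50) = -3440 - 1690/80 = -3440 - 1*169/8 = -3440 - 169/8 = -27689/8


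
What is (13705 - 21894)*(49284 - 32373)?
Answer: -138484179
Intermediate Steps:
(13705 - 21894)*(49284 - 32373) = -8189*16911 = -138484179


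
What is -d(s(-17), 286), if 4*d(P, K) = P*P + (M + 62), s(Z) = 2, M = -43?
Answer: -23/4 ≈ -5.7500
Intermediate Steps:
d(P, K) = 19/4 + P**2/4 (d(P, K) = (P*P + (-43 + 62))/4 = (P**2 + 19)/4 = (19 + P**2)/4 = 19/4 + P**2/4)
-d(s(-17), 286) = -(19/4 + (1/4)*2**2) = -(19/4 + (1/4)*4) = -(19/4 + 1) = -1*23/4 = -23/4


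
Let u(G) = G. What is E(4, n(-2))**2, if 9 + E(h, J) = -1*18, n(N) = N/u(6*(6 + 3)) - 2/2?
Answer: 729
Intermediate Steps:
n(N) = -1 + N/54 (n(N) = N/((6*(6 + 3))) - 2/2 = N/((6*9)) - 2*1/2 = N/54 - 1 = -1 + N/54)
E(h, J) = -27 (E(h, J) = -9 - 1*18 = -9 - 18 = -27)
E(4, n(-2))**2 = (-27)**2 = 729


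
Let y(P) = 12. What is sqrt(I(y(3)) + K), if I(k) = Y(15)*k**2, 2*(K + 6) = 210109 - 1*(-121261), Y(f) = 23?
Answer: sqrt(168991) ≈ 411.08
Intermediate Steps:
K = 165679 (K = -6 + (210109 - 1*(-121261))/2 = -6 + (210109 + 121261)/2 = -6 + (1/2)*331370 = -6 + 165685 = 165679)
I(k) = 23*k**2
sqrt(I(y(3)) + K) = sqrt(23*12**2 + 165679) = sqrt(23*144 + 165679) = sqrt(3312 + 165679) = sqrt(168991)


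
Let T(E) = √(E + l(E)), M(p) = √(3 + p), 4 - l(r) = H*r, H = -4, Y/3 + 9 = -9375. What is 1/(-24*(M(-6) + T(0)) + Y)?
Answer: I/(24*(√3 - 1175*I)) ≈ -3.5461e-5 + 5.2272e-8*I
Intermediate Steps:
Y = -28152 (Y = -27 + 3*(-9375) = -27 - 28125 = -28152)
l(r) = 4 + 4*r (l(r) = 4 - (-4)*r = 4 + 4*r)
T(E) = √(4 + 5*E) (T(E) = √(E + (4 + 4*E)) = √(4 + 5*E))
1/(-24*(M(-6) + T(0)) + Y) = 1/(-24*(√(3 - 6) + √(4 + 5*0)) - 28152) = 1/(-24*(√(-3) + √(4 + 0)) - 28152) = 1/(-24*(I*√3 + √4) - 28152) = 1/(-24*(I*√3 + 2) - 28152) = 1/(-24*(2 + I*√3) - 28152) = 1/((-48 - 24*I*√3) - 28152) = 1/(-28200 - 24*I*√3)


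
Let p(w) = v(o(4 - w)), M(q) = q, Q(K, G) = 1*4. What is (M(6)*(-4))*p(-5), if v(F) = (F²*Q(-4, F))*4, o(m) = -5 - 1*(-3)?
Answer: -1536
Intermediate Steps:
Q(K, G) = 4
o(m) = -2 (o(m) = -5 + 3 = -2)
v(F) = 16*F² (v(F) = (F²*4)*4 = (4*F²)*4 = 16*F²)
p(w) = 64 (p(w) = 16*(-2)² = 16*4 = 64)
(M(6)*(-4))*p(-5) = (6*(-4))*64 = -24*64 = -1536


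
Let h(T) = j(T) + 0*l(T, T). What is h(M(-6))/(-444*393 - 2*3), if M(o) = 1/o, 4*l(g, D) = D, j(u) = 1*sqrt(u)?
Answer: -I*sqrt(6)/1046988 ≈ -2.3396e-6*I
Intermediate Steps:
j(u) = sqrt(u)
l(g, D) = D/4
h(T) = sqrt(T) (h(T) = sqrt(T) + 0*(T/4) = sqrt(T) + 0 = sqrt(T))
h(M(-6))/(-444*393 - 2*3) = sqrt(1/(-6))/(-444*393 - 2*3) = sqrt(-1/6)/(-174492 - 6) = (I*sqrt(6)/6)/(-174498) = (I*sqrt(6)/6)*(-1/174498) = -I*sqrt(6)/1046988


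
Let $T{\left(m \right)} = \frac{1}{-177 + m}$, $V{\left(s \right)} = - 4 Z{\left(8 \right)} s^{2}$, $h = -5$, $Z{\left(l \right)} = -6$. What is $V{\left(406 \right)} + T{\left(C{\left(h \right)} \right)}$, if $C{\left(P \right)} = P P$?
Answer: $\frac{601321727}{152} \approx 3.9561 \cdot 10^{6}$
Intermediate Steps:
$C{\left(P \right)} = P^{2}$
$V{\left(s \right)} = 24 s^{2}$ ($V{\left(s \right)} = - 4 \left(- 6 s^{2}\right) = 24 s^{2}$)
$V{\left(406 \right)} + T{\left(C{\left(h \right)} \right)} = 24 \cdot 406^{2} + \frac{1}{-177 + \left(-5\right)^{2}} = 24 \cdot 164836 + \frac{1}{-177 + 25} = 3956064 + \frac{1}{-152} = 3956064 - \frac{1}{152} = \frac{601321727}{152}$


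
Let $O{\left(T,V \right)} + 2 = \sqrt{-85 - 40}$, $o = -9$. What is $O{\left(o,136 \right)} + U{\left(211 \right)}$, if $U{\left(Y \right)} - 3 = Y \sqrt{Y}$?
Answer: $1 + 211 \sqrt{211} + 5 i \sqrt{5} \approx 3066.0 + 11.18 i$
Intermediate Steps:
$U{\left(Y \right)} = 3 + Y^{\frac{3}{2}}$ ($U{\left(Y \right)} = 3 + Y \sqrt{Y} = 3 + Y^{\frac{3}{2}}$)
$O{\left(T,V \right)} = -2 + 5 i \sqrt{5}$ ($O{\left(T,V \right)} = -2 + \sqrt{-85 - 40} = -2 + \sqrt{-125} = -2 + 5 i \sqrt{5}$)
$O{\left(o,136 \right)} + U{\left(211 \right)} = \left(-2 + 5 i \sqrt{5}\right) + \left(3 + 211^{\frac{3}{2}}\right) = \left(-2 + 5 i \sqrt{5}\right) + \left(3 + 211 \sqrt{211}\right) = 1 + 211 \sqrt{211} + 5 i \sqrt{5}$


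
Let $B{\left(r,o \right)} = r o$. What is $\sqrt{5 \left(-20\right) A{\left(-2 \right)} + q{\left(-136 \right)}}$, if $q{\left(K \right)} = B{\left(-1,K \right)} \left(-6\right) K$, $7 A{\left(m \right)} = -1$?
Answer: $\frac{2 \sqrt{1359631}}{7} \approx 333.15$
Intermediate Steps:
$B{\left(r,o \right)} = o r$
$A{\left(m \right)} = - \frac{1}{7}$ ($A{\left(m \right)} = \frac{1}{7} \left(-1\right) = - \frac{1}{7}$)
$q{\left(K \right)} = 6 K^{2}$ ($q{\left(K \right)} = K \left(-1\right) \left(-6\right) K = - K \left(-6\right) K = 6 K K = 6 K^{2}$)
$\sqrt{5 \left(-20\right) A{\left(-2 \right)} + q{\left(-136 \right)}} = \sqrt{5 \left(-20\right) \left(- \frac{1}{7}\right) + 6 \left(-136\right)^{2}} = \sqrt{\left(-100\right) \left(- \frac{1}{7}\right) + 6 \cdot 18496} = \sqrt{\frac{100}{7} + 110976} = \sqrt{\frac{776932}{7}} = \frac{2 \sqrt{1359631}}{7}$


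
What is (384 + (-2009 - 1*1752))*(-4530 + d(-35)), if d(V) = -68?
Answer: 15527446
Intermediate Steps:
(384 + (-2009 - 1*1752))*(-4530 + d(-35)) = (384 + (-2009 - 1*1752))*(-4530 - 68) = (384 + (-2009 - 1752))*(-4598) = (384 - 3761)*(-4598) = -3377*(-4598) = 15527446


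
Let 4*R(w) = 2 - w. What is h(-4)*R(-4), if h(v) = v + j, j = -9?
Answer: -39/2 ≈ -19.500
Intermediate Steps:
h(v) = -9 + v (h(v) = v - 9 = -9 + v)
R(w) = ½ - w/4 (R(w) = (2 - w)/4 = ½ - w/4)
h(-4)*R(-4) = (-9 - 4)*(½ - ¼*(-4)) = -13*(½ + 1) = -13*3/2 = -39/2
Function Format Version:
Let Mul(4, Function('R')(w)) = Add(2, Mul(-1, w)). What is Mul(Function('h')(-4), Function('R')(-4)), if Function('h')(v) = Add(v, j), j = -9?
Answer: Rational(-39, 2) ≈ -19.500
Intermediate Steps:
Function('h')(v) = Add(-9, v) (Function('h')(v) = Add(v, -9) = Add(-9, v))
Function('R')(w) = Add(Rational(1, 2), Mul(Rational(-1, 4), w)) (Function('R')(w) = Mul(Rational(1, 4), Add(2, Mul(-1, w))) = Add(Rational(1, 2), Mul(Rational(-1, 4), w)))
Mul(Function('h')(-4), Function('R')(-4)) = Mul(Add(-9, -4), Add(Rational(1, 2), Mul(Rational(-1, 4), -4))) = Mul(-13, Add(Rational(1, 2), 1)) = Mul(-13, Rational(3, 2)) = Rational(-39, 2)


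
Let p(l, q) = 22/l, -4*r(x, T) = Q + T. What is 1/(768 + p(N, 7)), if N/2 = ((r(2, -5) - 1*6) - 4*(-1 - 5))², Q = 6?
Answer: 5041/3871664 ≈ 0.0013020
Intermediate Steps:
r(x, T) = -3/2 - T/4 (r(x, T) = -(6 + T)/4 = -3/2 - T/4)
N = 5041/8 (N = 2*(((-3/2 - ¼*(-5)) - 1*6) - 4*(-1 - 5))² = 2*(((-3/2 + 5/4) - 6) - 4*(-6))² = 2*((-¼ - 6) + 24)² = 2*(-25/4 + 24)² = 2*(71/4)² = 2*(5041/16) = 5041/8 ≈ 630.13)
1/(768 + p(N, 7)) = 1/(768 + 22/(5041/8)) = 1/(768 + 22*(8/5041)) = 1/(768 + 176/5041) = 1/(3871664/5041) = 5041/3871664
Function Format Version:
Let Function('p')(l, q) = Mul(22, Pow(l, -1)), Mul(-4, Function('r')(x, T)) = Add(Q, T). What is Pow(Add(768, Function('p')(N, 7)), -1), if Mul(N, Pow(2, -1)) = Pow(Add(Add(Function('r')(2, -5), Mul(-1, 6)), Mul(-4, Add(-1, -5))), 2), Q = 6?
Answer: Rational(5041, 3871664) ≈ 0.0013020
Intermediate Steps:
Function('r')(x, T) = Add(Rational(-3, 2), Mul(Rational(-1, 4), T)) (Function('r')(x, T) = Mul(Rational(-1, 4), Add(6, T)) = Add(Rational(-3, 2), Mul(Rational(-1, 4), T)))
N = Rational(5041, 8) (N = Mul(2, Pow(Add(Add(Add(Rational(-3, 2), Mul(Rational(-1, 4), -5)), Mul(-1, 6)), Mul(-4, Add(-1, -5))), 2)) = Mul(2, Pow(Add(Add(Add(Rational(-3, 2), Rational(5, 4)), -6), Mul(-4, -6)), 2)) = Mul(2, Pow(Add(Add(Rational(-1, 4), -6), 24), 2)) = Mul(2, Pow(Add(Rational(-25, 4), 24), 2)) = Mul(2, Pow(Rational(71, 4), 2)) = Mul(2, Rational(5041, 16)) = Rational(5041, 8) ≈ 630.13)
Pow(Add(768, Function('p')(N, 7)), -1) = Pow(Add(768, Mul(22, Pow(Rational(5041, 8), -1))), -1) = Pow(Add(768, Mul(22, Rational(8, 5041))), -1) = Pow(Add(768, Rational(176, 5041)), -1) = Pow(Rational(3871664, 5041), -1) = Rational(5041, 3871664)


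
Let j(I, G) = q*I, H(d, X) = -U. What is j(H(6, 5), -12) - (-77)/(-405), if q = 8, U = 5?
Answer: -16277/405 ≈ -40.190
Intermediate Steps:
H(d, X) = -5 (H(d, X) = -1*5 = -5)
j(I, G) = 8*I
j(H(6, 5), -12) - (-77)/(-405) = 8*(-5) - (-77)/(-405) = -40 - (-77)*(-1)/405 = -40 - 1*77/405 = -40 - 77/405 = -16277/405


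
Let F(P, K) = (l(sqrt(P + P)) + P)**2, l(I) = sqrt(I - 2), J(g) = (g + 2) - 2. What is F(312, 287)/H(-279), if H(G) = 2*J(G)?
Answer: -(312 + sqrt(2)*sqrt(-1 + 2*sqrt(39)))**2/558 ≈ -179.85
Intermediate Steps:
J(g) = g (J(g) = (2 + g) - 2 = g)
l(I) = sqrt(-2 + I)
H(G) = 2*G
F(P, K) = (P + sqrt(-2 + sqrt(2)*sqrt(P)))**2 (F(P, K) = (sqrt(-2 + sqrt(P + P)) + P)**2 = (sqrt(-2 + sqrt(2*P)) + P)**2 = (sqrt(-2 + sqrt(2)*sqrt(P)) + P)**2 = (P + sqrt(-2 + sqrt(2)*sqrt(P)))**2)
F(312, 287)/H(-279) = (312 + sqrt(-2 + sqrt(2)*sqrt(312)))**2/((2*(-279))) = (312 + sqrt(-2 + sqrt(2)*(2*sqrt(78))))**2/(-558) = (312 + sqrt(-2 + 4*sqrt(39)))**2*(-1/558) = -(312 + sqrt(-2 + 4*sqrt(39)))**2/558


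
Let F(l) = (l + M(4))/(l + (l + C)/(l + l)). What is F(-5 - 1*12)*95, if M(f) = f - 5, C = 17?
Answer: 1710/17 ≈ 100.59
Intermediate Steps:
M(f) = -5 + f
F(l) = (-1 + l)/(l + (17 + l)/(2*l)) (F(l) = (l + (-5 + 4))/(l + (l + 17)/(l + l)) = (l - 1)/(l + (17 + l)/((2*l))) = (-1 + l)/(l + (17 + l)*(1/(2*l))) = (-1 + l)/(l + (17 + l)/(2*l)))
F(-5 - 1*12)*95 = (2*(-5 - 1*12)*(-1 + (-5 - 1*12))/(17 + (-5 - 1*12) + 2*(-5 - 1*12)²))*95 = (2*(-5 - 12)*(-1 + (-5 - 12))/(17 + (-5 - 12) + 2*(-5 - 12)²))*95 = (2*(-17)*(-1 - 17)/(17 - 17 + 2*(-17)²))*95 = (2*(-17)*(-18)/(17 - 17 + 2*289))*95 = (2*(-17)*(-18)/(17 - 17 + 578))*95 = (2*(-17)*(-18)/578)*95 = (2*(-17)*(1/578)*(-18))*95 = (18/17)*95 = 1710/17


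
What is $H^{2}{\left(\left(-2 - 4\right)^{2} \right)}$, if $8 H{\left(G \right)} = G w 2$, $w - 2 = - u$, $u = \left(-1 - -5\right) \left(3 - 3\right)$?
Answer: $324$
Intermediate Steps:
$u = 0$ ($u = \left(-1 + 5\right) 0 = 4 \cdot 0 = 0$)
$w = 2$ ($w = 2 - 0 = 2 + 0 = 2$)
$H{\left(G \right)} = \frac{G}{2}$ ($H{\left(G \right)} = \frac{G 2 \cdot 2}{8} = \frac{2 G 2}{8} = \frac{4 G}{8} = \frac{G}{2}$)
$H^{2}{\left(\left(-2 - 4\right)^{2} \right)} = \left(\frac{\left(-2 - 4\right)^{2}}{2}\right)^{2} = \left(\frac{\left(-6\right)^{2}}{2}\right)^{2} = \left(\frac{1}{2} \cdot 36\right)^{2} = 18^{2} = 324$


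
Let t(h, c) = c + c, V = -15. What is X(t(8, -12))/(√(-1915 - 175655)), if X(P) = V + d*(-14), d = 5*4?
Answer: 59*I*√19730/11838 ≈ 0.70006*I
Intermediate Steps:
d = 20
t(h, c) = 2*c
X(P) = -295 (X(P) = -15 + 20*(-14) = -15 - 280 = -295)
X(t(8, -12))/(√(-1915 - 175655)) = -295/√(-1915 - 175655) = -295*(-I*√19730/59190) = -(-59)*I*√19730/11838 = 59*I*√19730/11838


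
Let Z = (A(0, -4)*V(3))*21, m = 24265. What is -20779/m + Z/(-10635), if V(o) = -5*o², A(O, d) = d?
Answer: -20847091/17203885 ≈ -1.2118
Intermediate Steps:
Z = 3780 (Z = -(-20)*3²*21 = -(-20)*9*21 = -4*(-45)*21 = 180*21 = 3780)
-20779/m + Z/(-10635) = -20779/24265 + 3780/(-10635) = -20779*1/24265 + 3780*(-1/10635) = -20779/24265 - 252/709 = -20847091/17203885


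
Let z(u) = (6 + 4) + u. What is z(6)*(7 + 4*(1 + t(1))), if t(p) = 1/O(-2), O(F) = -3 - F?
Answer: 112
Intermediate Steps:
z(u) = 10 + u
t(p) = -1 (t(p) = 1/(-3 - 1*(-2)) = 1/(-3 + 2) = 1/(-1) = -1)
z(6)*(7 + 4*(1 + t(1))) = (10 + 6)*(7 + 4*(1 - 1)) = 16*(7 + 4*0) = 16*(7 + 0) = 16*7 = 112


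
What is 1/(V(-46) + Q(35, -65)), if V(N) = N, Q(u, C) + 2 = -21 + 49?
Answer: -1/20 ≈ -0.050000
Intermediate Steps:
Q(u, C) = 26 (Q(u, C) = -2 + (-21 + 49) = -2 + 28 = 26)
1/(V(-46) + Q(35, -65)) = 1/(-46 + 26) = 1/(-20) = -1/20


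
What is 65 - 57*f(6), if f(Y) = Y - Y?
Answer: 65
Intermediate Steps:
f(Y) = 0
65 - 57*f(6) = 65 - 57*0 = 65 + 0 = 65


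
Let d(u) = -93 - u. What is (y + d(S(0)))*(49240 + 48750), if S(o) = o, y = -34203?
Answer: -3360665040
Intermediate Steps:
(y + d(S(0)))*(49240 + 48750) = (-34203 + (-93 - 1*0))*(49240 + 48750) = (-34203 + (-93 + 0))*97990 = (-34203 - 93)*97990 = -34296*97990 = -3360665040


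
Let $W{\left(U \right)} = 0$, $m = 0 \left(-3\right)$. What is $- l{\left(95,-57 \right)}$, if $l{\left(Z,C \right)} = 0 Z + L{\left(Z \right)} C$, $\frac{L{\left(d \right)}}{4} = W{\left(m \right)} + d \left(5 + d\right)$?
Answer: $2166000$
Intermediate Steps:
$m = 0$
$L{\left(d \right)} = 4 d \left(5 + d\right)$ ($L{\left(d \right)} = 4 \left(0 + d \left(5 + d\right)\right) = 4 d \left(5 + d\right)$)
$l{\left(Z,C \right)} = 4 C Z \left(5 + Z\right)$ ($l{\left(Z,C \right)} = 0 Z + 4 Z \left(5 + Z\right) C = 0 + 4 C Z \left(5 + Z\right) = 4 C Z \left(5 + Z\right)$)
$- l{\left(95,-57 \right)} = - 4 \left(-57\right) 95 \left(5 + 95\right) = - 4 \left(-57\right) 95 \cdot 100 = \left(-1\right) \left(-2166000\right) = 2166000$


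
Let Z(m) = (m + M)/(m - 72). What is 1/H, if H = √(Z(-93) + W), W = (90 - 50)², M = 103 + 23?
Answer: √39995/7999 ≈ 0.025002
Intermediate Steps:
M = 126
W = 1600 (W = 40² = 1600)
Z(m) = (126 + m)/(-72 + m) (Z(m) = (m + 126)/(m - 72) = (126 + m)/(-72 + m))
H = √39995/5 (H = √((126 - 93)/(-72 - 93) + 1600) = √(33/(-165) + 1600) = √(-1/165*33 + 1600) = √(-⅕ + 1600) = √(7999/5) = √39995/5 ≈ 39.997)
1/H = 1/(√39995/5) = √39995/7999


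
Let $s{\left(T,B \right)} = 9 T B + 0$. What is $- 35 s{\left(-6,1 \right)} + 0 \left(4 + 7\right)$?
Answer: $1890$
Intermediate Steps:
$s{\left(T,B \right)} = 9 B T$ ($s{\left(T,B \right)} = 9 B T + 0 = 9 B T$)
$- 35 s{\left(-6,1 \right)} + 0 \left(4 + 7\right) = - 35 \cdot 9 \cdot 1 \left(-6\right) + 0 \left(4 + 7\right) = \left(-35\right) \left(-54\right) + 0 \cdot 11 = 1890 + 0 = 1890$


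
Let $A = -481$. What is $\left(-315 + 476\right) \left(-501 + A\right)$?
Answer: $-158102$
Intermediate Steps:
$\left(-315 + 476\right) \left(-501 + A\right) = \left(-315 + 476\right) \left(-501 - 481\right) = 161 \left(-982\right) = -158102$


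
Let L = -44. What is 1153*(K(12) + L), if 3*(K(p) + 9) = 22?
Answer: -157961/3 ≈ -52654.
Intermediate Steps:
K(p) = -5/3 (K(p) = -9 + (1/3)*22 = -9 + 22/3 = -5/3)
1153*(K(12) + L) = 1153*(-5/3 - 44) = 1153*(-137/3) = -157961/3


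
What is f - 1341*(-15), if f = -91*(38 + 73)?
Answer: 10014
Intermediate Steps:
f = -10101 (f = -91*111 = -10101)
f - 1341*(-15) = -10101 - 1341*(-15) = -10101 - 1*(-20115) = -10101 + 20115 = 10014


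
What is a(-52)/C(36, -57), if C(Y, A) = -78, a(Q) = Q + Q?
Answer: 4/3 ≈ 1.3333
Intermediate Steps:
a(Q) = 2*Q
a(-52)/C(36, -57) = (2*(-52))/(-78) = -104*(-1/78) = 4/3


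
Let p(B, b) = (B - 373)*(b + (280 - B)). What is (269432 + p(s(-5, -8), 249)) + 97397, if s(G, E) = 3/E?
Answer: 10827111/64 ≈ 1.6917e+5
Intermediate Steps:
p(B, b) = (-373 + B)*(280 + b - B)
(269432 + p(s(-5, -8), 249)) + 97397 = (269432 + (-104440 - (3/(-8))**2 - 373*249 + 653*(3/(-8)) + (3/(-8))*249)) + 97397 = (269432 + (-104440 - (3*(-1/8))**2 - 92877 + 653*(3*(-1/8)) + (3*(-1/8))*249)) + 97397 = (269432 + (-104440 - (-3/8)**2 - 92877 + 653*(-3/8) - 3/8*249)) + 97397 = (269432 + (-104440 - 1*9/64 - 92877 - 1959/8 - 747/8)) + 97397 = (269432 + (-104440 - 9/64 - 92877 - 1959/8 - 747/8)) + 97397 = (269432 - 12649945/64) + 97397 = 4593703/64 + 97397 = 10827111/64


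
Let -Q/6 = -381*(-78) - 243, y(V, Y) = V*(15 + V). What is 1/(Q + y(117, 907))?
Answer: -1/161406 ≈ -6.1956e-6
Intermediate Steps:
Q = -176850 (Q = -6*(-381*(-78) - 243) = -6*(29718 - 243) = -6*29475 = -176850)
1/(Q + y(117, 907)) = 1/(-176850 + 117*(15 + 117)) = 1/(-176850 + 117*132) = 1/(-176850 + 15444) = 1/(-161406) = -1/161406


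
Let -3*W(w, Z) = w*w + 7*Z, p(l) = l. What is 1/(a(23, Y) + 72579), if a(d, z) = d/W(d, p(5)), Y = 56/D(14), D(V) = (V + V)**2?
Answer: 188/13644829 ≈ 1.3778e-5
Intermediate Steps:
D(V) = 4*V**2 (D(V) = (2*V)**2 = 4*V**2)
W(w, Z) = -7*Z/3 - w**2/3 (W(w, Z) = -(w*w + 7*Z)/3 = -(w**2 + 7*Z)/3 = -7*Z/3 - w**2/3)
Y = 1/14 (Y = 56/((4*14**2)) = 56/((4*196)) = 56/784 = 56*(1/784) = 1/14 ≈ 0.071429)
a(d, z) = d/(-35/3 - d**2/3) (a(d, z) = d/(-7/3*5 - d**2/3) = d/(-35/3 - d**2/3))
1/(a(23, Y) + 72579) = 1/(-3*23/(35 + 23**2) + 72579) = 1/(-3*23/(35 + 529) + 72579) = 1/(-3*23/564 + 72579) = 1/(-3*23*1/564 + 72579) = 1/(-23/188 + 72579) = 1/(13644829/188) = 188/13644829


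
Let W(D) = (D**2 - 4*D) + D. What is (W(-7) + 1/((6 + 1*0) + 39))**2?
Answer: 9928801/2025 ≈ 4903.1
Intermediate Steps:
W(D) = D**2 - 3*D
(W(-7) + 1/((6 + 1*0) + 39))**2 = (-7*(-3 - 7) + 1/((6 + 1*0) + 39))**2 = (-7*(-10) + 1/((6 + 0) + 39))**2 = (70 + 1/(6 + 39))**2 = (70 + 1/45)**2 = (3151/45)**2 = 9928801/2025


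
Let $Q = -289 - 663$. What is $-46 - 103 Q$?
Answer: $98010$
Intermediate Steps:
$Q = -952$
$-46 - 103 Q = -46 - -98056 = -46 + 98056 = 98010$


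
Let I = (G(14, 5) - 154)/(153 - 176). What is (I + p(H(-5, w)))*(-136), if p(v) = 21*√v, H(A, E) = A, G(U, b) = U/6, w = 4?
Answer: -61880/69 - 2856*I*√5 ≈ -896.81 - 6386.2*I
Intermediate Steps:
G(U, b) = U/6 (G(U, b) = U*(⅙) = U/6)
I = 455/69 (I = ((⅙)*14 - 154)/(153 - 176) = (7/3 - 154)/(-23) = -455/3*(-1/23) = 455/69 ≈ 6.5942)
(I + p(H(-5, w)))*(-136) = (455/69 + 21*√(-5))*(-136) = (455/69 + 21*(I*√5))*(-136) = (455/69 + 21*I*√5)*(-136) = -61880/69 - 2856*I*√5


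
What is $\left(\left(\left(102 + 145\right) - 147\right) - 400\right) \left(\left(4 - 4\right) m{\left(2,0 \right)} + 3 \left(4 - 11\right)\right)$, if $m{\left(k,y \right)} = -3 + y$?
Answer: $6300$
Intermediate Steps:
$\left(\left(\left(102 + 145\right) - 147\right) - 400\right) \left(\left(4 - 4\right) m{\left(2,0 \right)} + 3 \left(4 - 11\right)\right) = \left(\left(\left(102 + 145\right) - 147\right) - 400\right) \left(\left(4 - 4\right) \left(-3 + 0\right) + 3 \left(4 - 11\right)\right) = \left(\left(247 - 147\right) - 400\right) \left(0 \left(-3\right) + 3 \left(4 - 11\right)\right) = \left(100 - 400\right) \left(0 + 3 \left(-7\right)\right) = - 300 \left(0 - 21\right) = \left(-300\right) \left(-21\right) = 6300$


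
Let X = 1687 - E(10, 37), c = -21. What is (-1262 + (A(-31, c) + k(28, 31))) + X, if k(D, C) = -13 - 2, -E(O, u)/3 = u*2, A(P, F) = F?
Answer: 611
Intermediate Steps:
E(O, u) = -6*u (E(O, u) = -3*u*2 = -6*u)
k(D, C) = -15
X = 1909 (X = 1687 - (-6)*37 = 1687 - 1*(-222) = 1687 + 222 = 1909)
(-1262 + (A(-31, c) + k(28, 31))) + X = (-1262 + (-21 - 15)) + 1909 = (-1262 - 36) + 1909 = -1298 + 1909 = 611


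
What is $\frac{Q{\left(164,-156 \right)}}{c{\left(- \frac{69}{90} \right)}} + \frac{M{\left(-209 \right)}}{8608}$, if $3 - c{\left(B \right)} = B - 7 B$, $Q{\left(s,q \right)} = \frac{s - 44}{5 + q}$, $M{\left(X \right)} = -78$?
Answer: $\frac{316911}{649904} \approx 0.48763$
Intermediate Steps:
$Q{\left(s,q \right)} = \frac{-44 + s}{5 + q}$
$c{\left(B \right)} = 3 + 6 B$ ($c{\left(B \right)} = 3 - \left(B - 7 B\right) = 3 - - 6 B = 3 + 6 B$)
$\frac{Q{\left(164,-156 \right)}}{c{\left(- \frac{69}{90} \right)}} + \frac{M{\left(-209 \right)}}{8608} = \frac{\frac{1}{5 - 156} \left(-44 + 164\right)}{3 + 6 \left(- \frac{69}{90}\right)} - \frac{78}{8608} = \frac{\frac{1}{-151} \cdot 120}{3 + 6 \left(\left(-69\right) \frac{1}{90}\right)} - \frac{39}{4304} = \frac{\left(- \frac{1}{151}\right) 120}{3 + 6 \left(- \frac{23}{30}\right)} - \frac{39}{4304} = - \frac{120}{151 \left(3 - \frac{23}{5}\right)} - \frac{39}{4304} = - \frac{120}{151 \left(- \frac{8}{5}\right)} - \frac{39}{4304} = \left(- \frac{120}{151}\right) \left(- \frac{5}{8}\right) - \frac{39}{4304} = \frac{75}{151} - \frac{39}{4304} = \frac{316911}{649904}$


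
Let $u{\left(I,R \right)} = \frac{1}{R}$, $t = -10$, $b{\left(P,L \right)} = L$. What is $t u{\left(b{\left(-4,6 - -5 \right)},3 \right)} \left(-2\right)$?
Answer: $\frac{20}{3} \approx 6.6667$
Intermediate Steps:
$t u{\left(b{\left(-4,6 - -5 \right)},3 \right)} \left(-2\right) = - \frac{10}{3} \left(-2\right) = \left(-10\right) \frac{1}{3} \left(-2\right) = \left(- \frac{10}{3}\right) \left(-2\right) = \frac{20}{3}$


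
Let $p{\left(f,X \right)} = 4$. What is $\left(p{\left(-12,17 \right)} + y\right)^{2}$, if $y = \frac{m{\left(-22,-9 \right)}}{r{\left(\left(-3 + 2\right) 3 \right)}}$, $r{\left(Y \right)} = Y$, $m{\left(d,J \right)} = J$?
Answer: $49$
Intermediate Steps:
$y = 3$ ($y = - \frac{9}{\left(-3 + 2\right) 3} = - \frac{9}{\left(-1\right) 3} = - \frac{9}{-3} = \left(-9\right) \left(- \frac{1}{3}\right) = 3$)
$\left(p{\left(-12,17 \right)} + y\right)^{2} = \left(4 + 3\right)^{2} = 7^{2} = 49$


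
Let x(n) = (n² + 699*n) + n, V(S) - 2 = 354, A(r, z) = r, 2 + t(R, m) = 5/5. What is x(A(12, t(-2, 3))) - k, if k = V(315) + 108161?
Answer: -99973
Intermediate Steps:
t(R, m) = -1 (t(R, m) = -2 + 5/5 = -2 + 5*(⅕) = -2 + 1 = -1)
V(S) = 356 (V(S) = 2 + 354 = 356)
k = 108517 (k = 356 + 108161 = 108517)
x(n) = n² + 700*n
x(A(12, t(-2, 3))) - k = 12*(700 + 12) - 1*108517 = 12*712 - 108517 = 8544 - 108517 = -99973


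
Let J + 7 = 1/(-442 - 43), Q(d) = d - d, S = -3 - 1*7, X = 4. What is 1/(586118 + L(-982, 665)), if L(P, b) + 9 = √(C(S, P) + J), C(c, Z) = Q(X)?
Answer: 284262865/166609023545681 - 2*I*√411765/166609023545681 ≈ 1.7062e-6 - 7.7029e-12*I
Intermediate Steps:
S = -10 (S = -3 - 7 = -10)
Q(d) = 0
J = -3396/485 (J = -7 + 1/(-442 - 43) = -7 + 1/(-485) = -7 - 1/485 = -3396/485 ≈ -7.0021)
C(c, Z) = 0
L(P, b) = -9 + 2*I*√411765/485 (L(P, b) = -9 + √(0 - 3396/485) = -9 + √(-3396/485) = -9 + 2*I*√411765/485)
1/(586118 + L(-982, 665)) = 1/(586118 + (-9 + 2*I*√411765/485)) = 1/(586109 + 2*I*√411765/485)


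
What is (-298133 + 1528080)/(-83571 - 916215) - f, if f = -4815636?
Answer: 4814604223949/999786 ≈ 4.8156e+6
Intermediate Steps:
(-298133 + 1528080)/(-83571 - 916215) - f = (-298133 + 1528080)/(-83571 - 916215) - 1*(-4815636) = 1229947/(-999786) + 4815636 = 1229947*(-1/999786) + 4815636 = -1229947/999786 + 4815636 = 4814604223949/999786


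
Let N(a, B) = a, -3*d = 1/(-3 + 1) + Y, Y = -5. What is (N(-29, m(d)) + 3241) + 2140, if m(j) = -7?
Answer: 5352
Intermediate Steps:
d = 11/6 (d = -(1/(-3 + 1) - 5)/3 = -(1/(-2) - 5)/3 = -(-½ - 5)/3 = -⅓*(-11/2) = 11/6 ≈ 1.8333)
(N(-29, m(d)) + 3241) + 2140 = (-29 + 3241) + 2140 = 3212 + 2140 = 5352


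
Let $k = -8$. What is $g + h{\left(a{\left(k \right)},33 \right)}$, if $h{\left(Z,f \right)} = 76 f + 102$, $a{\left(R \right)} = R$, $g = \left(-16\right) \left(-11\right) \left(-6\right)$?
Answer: $1554$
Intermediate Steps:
$g = -1056$ ($g = 176 \left(-6\right) = -1056$)
$h{\left(Z,f \right)} = 102 + 76 f$
$g + h{\left(a{\left(k \right)},33 \right)} = -1056 + \left(102 + 76 \cdot 33\right) = -1056 + \left(102 + 2508\right) = -1056 + 2610 = 1554$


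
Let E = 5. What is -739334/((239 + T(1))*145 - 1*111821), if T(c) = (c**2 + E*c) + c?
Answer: 739334/76151 ≈ 9.7088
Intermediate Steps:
T(c) = c**2 + 6*c (T(c) = (c**2 + 5*c) + c = c**2 + 6*c)
-739334/((239 + T(1))*145 - 1*111821) = -739334/((239 + 1*(6 + 1))*145 - 1*111821) = -739334/((239 + 1*7)*145 - 111821) = -739334/((239 + 7)*145 - 111821) = -739334/(246*145 - 111821) = -739334/(35670 - 111821) = -739334/(-76151) = -739334*(-1/76151) = 739334/76151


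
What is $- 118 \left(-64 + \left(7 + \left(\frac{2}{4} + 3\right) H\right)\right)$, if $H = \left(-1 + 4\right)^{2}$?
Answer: $3009$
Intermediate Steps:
$H = 9$ ($H = 3^{2} = 9$)
$- 118 \left(-64 + \left(7 + \left(\frac{2}{4} + 3\right) H\right)\right) = - 118 \left(-64 + \left(7 + \left(\frac{2}{4} + 3\right) 9\right)\right) = - 118 \left(-64 + \left(7 + \left(2 \cdot \frac{1}{4} + 3\right) 9\right)\right) = - 118 \left(-64 + \left(7 + \left(\frac{1}{2} + 3\right) 9\right)\right) = - 118 \left(-64 + \left(7 + \frac{7}{2} \cdot 9\right)\right) = - 118 \left(-64 + \left(7 + \frac{63}{2}\right)\right) = - 118 \left(-64 + \frac{77}{2}\right) = \left(-118\right) \left(- \frac{51}{2}\right) = 3009$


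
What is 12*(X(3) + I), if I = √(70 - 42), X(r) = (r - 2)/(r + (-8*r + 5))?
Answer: -¾ + 24*√7 ≈ 62.748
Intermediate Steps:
X(r) = (-2 + r)/(5 - 7*r) (X(r) = (-2 + r)/(r + (5 - 8*r)) = (-2 + r)/(5 - 7*r))
I = 2*√7 (I = √28 = 2*√7 ≈ 5.2915)
12*(X(3) + I) = 12*((2 - 1*3)/(-5 + 7*3) + 2*√7) = 12*((2 - 3)/(-5 + 21) + 2*√7) = 12*(-1/16 + 2*√7) = -¾ + 24*√7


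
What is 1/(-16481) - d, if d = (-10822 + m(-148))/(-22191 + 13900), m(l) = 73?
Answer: -177162560/136643971 ≈ -1.2965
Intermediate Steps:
d = 10749/8291 (d = (-10822 + 73)/(-22191 + 13900) = -10749/(-8291) = -10749*(-1/8291) = 10749/8291 ≈ 1.2965)
1/(-16481) - d = 1/(-16481) - 1*10749/8291 = -1/16481 - 10749/8291 = -177162560/136643971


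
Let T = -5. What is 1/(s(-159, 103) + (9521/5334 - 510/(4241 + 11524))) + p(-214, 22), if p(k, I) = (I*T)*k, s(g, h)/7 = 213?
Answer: 196992657343894/8368421909 ≈ 23540.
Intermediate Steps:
s(g, h) = 1491 (s(g, h) = 7*213 = 1491)
p(k, I) = -5*I*k (p(k, I) = (I*(-5))*k = (-5*I)*k = -5*I*k)
1/(s(-159, 103) + (9521/5334 - 510/(4241 + 11524))) + p(-214, 22) = 1/(1491 + (9521/5334 - 510/(4241 + 11524))) - 5*22*(-214) = 1/(1491 + (9521*(1/5334) - 510/15765)) + 23540 = 1/(1491 + (9521/5334 - 510*1/15765)) + 23540 = 1/(1491 + (9521/5334 - 34/1051)) + 23540 = 1/(1491 + 9825215/5606034) + 23540 = 1/(8368421909/5606034) + 23540 = 5606034/8368421909 + 23540 = 196992657343894/8368421909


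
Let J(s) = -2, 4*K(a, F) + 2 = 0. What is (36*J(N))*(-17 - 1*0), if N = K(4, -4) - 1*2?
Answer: 1224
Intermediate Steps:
K(a, F) = -½ (K(a, F) = -½ + (¼)*0 = -½ + 0 = -½)
N = -5/2 (N = -½ - 1*2 = -½ - 2 = -5/2 ≈ -2.5000)
(36*J(N))*(-17 - 1*0) = (36*(-2))*(-17 - 1*0) = -72*(-17 + 0) = -72*(-17) = 1224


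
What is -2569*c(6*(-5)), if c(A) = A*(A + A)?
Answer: -4624200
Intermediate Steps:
c(A) = 2*A² (c(A) = A*(2*A) = 2*A²)
-2569*c(6*(-5)) = -5138*(6*(-5))² = -5138*(-30)² = -5138*900 = -2569*1800 = -4624200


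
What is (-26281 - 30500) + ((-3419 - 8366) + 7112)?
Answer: -61454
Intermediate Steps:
(-26281 - 30500) + ((-3419 - 8366) + 7112) = -56781 + (-11785 + 7112) = -56781 - 4673 = -61454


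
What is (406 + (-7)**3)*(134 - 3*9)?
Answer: 6741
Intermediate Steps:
(406 + (-7)**3)*(134 - 3*9) = (406 - 343)*(134 - 27) = 63*107 = 6741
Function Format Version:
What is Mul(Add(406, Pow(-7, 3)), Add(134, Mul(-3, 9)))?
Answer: 6741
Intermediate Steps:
Mul(Add(406, Pow(-7, 3)), Add(134, Mul(-3, 9))) = Mul(Add(406, -343), Add(134, -27)) = Mul(63, 107) = 6741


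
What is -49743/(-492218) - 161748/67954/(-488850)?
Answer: 137708991405147/1362595313084350 ≈ 0.10106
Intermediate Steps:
-49743/(-492218) - 161748/67954/(-488850) = -49743*(-1/492218) - 161748*1/67954*(-1/488850) = 49743/492218 - 80874/33977*(-1/488850) = 49743/492218 + 13479/2768276075 = 137708991405147/1362595313084350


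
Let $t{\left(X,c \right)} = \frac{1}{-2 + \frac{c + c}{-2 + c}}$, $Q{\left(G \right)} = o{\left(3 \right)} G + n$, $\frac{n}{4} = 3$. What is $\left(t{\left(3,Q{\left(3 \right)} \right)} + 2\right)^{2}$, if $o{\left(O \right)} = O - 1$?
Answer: $36$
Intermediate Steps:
$o{\left(O \right)} = -1 + O$
$n = 12$ ($n = 4 \cdot 3 = 12$)
$Q{\left(G \right)} = 12 + 2 G$ ($Q{\left(G \right)} = \left(-1 + 3\right) G + 12 = 2 G + 12 = 12 + 2 G$)
$t{\left(X,c \right)} = \frac{1}{-2 + \frac{2 c}{-2 + c}}$
$\left(t{\left(3,Q{\left(3 \right)} \right)} + 2\right)^{2} = \left(\left(- \frac{1}{2} + \frac{12 + 2 \cdot 3}{4}\right) + 2\right)^{2} = \left(\left(- \frac{1}{2} + \frac{12 + 6}{4}\right) + 2\right)^{2} = \left(\left(- \frac{1}{2} + \frac{1}{4} \cdot 18\right) + 2\right)^{2} = \left(\left(- \frac{1}{2} + \frac{9}{2}\right) + 2\right)^{2} = \left(4 + 2\right)^{2} = 6^{2} = 36$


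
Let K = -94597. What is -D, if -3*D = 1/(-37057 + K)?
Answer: -1/394962 ≈ -2.5319e-6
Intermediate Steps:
D = 1/394962 (D = -1/(3*(-37057 - 94597)) = -1/3/(-131654) = -1/3*(-1/131654) = 1/394962 ≈ 2.5319e-6)
-D = -1*1/394962 = -1/394962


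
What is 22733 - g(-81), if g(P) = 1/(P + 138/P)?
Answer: 50762816/2233 ≈ 22733.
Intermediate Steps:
22733 - g(-81) = 22733 - (-81)/(138 + (-81)**2) = 22733 - (-81)/(138 + 6561) = 22733 - (-81)/6699 = 22733 - 1*(-27/2233) = 22733 + 27/2233 = 50762816/2233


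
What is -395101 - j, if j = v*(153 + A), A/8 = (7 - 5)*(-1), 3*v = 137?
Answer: -1204072/3 ≈ -4.0136e+5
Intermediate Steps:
v = 137/3 (v = (⅓)*137 = 137/3 ≈ 45.667)
A = -16 (A = 8*((7 - 5)*(-1)) = 8*(2*(-1)) = 8*(-2) = -16)
j = 18769/3 (j = 137*(153 - 16)/3 = (137/3)*137 = 18769/3 ≈ 6256.3)
-395101 - j = -395101 - 1*18769/3 = -395101 - 18769/3 = -1204072/3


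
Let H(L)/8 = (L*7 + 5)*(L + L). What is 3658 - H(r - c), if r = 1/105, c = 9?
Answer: -7364026/1575 ≈ -4675.6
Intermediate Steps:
r = 1/105 ≈ 0.0095238
H(L) = 16*L*(5 + 7*L) (H(L) = 8*((L*7 + 5)*(L + L)) = 8*((7*L + 5)*(2*L)) = 8*((5 + 7*L)*(2*L)) = 8*(2*L*(5 + 7*L)) = 16*L*(5 + 7*L))
3658 - H(r - c) = 3658 - 16*(1/105 - 1*9)*(5 + 7*(1/105 - 1*9)) = 3658 - 16*(1/105 - 9)*(5 + 7*(1/105 - 9)) = 3658 - 16*(-944)*(5 + 7*(-944/105))/105 = 3658 - 16*(-944)*(5 - 944/15)/105 = 3658 - 16*(-944)*(-869)/(105*15) = 3658 - 1*13125376/1575 = 3658 - 13125376/1575 = -7364026/1575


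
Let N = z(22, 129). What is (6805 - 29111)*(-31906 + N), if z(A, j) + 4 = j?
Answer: 708906986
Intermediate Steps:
z(A, j) = -4 + j
N = 125 (N = -4 + 129 = 125)
(6805 - 29111)*(-31906 + N) = (6805 - 29111)*(-31906 + 125) = -22306*(-31781) = 708906986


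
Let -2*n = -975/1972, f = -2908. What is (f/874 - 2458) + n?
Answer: -4241740325/1723528 ≈ -2461.1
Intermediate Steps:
n = 975/3944 (n = -(-975)/(2*1972) = -1/2*(-975/1972) = 975/3944 ≈ 0.24721)
(f/874 - 2458) + n = (-2908/874 - 2458) + 975/3944 = (-2908*1/874 - 2458) + 975/3944 = (-1454/437 - 2458) + 975/3944 = -1075600/437 + 975/3944 = -4241740325/1723528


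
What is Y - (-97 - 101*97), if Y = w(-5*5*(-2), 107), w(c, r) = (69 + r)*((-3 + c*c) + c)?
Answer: 458166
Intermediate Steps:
w(c, r) = (69 + r)*(-3 + c + c**2) (w(c, r) = (69 + r)*((-3 + c**2) + c) = (69 + r)*(-3 + c + c**2))
Y = 448272 (Y = -207 - 3*107 + 69*(-5*5*(-2)) + 69*(-5*5*(-2))**2 + (-5*5*(-2))*107 + 107*(-5*5*(-2))**2 = -207 - 321 + 69*(-25*(-2)) + 69*(-25*(-2))**2 - 25*(-2)*107 + 107*(-25*(-2))**2 = -207 - 321 + 69*50 + 69*50**2 + 50*107 + 107*50**2 = -207 - 321 + 3450 + 69*2500 + 5350 + 107*2500 = -207 - 321 + 3450 + 172500 + 5350 + 267500 = 448272)
Y - (-97 - 101*97) = 448272 - (-97 - 101*97) = 448272 - (-97 - 9797) = 448272 - 1*(-9894) = 448272 + 9894 = 458166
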